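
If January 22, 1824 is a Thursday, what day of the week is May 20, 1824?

January 1824: 31 − 22 = 9 days remain.
Then February 1824 (29), March (31), April (30): 29 + 31 + 30 = 90 days.
May 1–20, 1824: 20 days.
Total: 9 + 90 + 20 = 119 days.
119 is a multiple of 7, so May 20, 1824 falls on the same weekday: Thursday.

Thursday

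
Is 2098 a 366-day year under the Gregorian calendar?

No

2098 is not a leap year.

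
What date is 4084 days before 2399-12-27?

2388-10-21

Count 4084 days before December 27, 2399:
Day-of-year of October 21, 2388: 295.
Day-of-year of December 27, 2399: 361.
2388 has 366 days, so 366 − 295 = 71 days remain in 2388.
Full years 2389–2398: 8 common + 2 leap = 8×365 + 2×366 = 3652 days.
Total: 71 + 3652 + 361 = 4084 days.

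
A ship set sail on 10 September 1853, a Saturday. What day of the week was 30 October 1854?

Day-of-year of September 10, 1853: 253.
Day-of-year of October 30, 1854: 303.
1853 has 365 days, so 365 − 253 = 112 days remain in 1853.
Total: 112 + 303 = 415 days.
415 mod 7 = 2, so 2 days after Saturday is Monday.

Monday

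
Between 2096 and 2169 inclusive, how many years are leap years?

18

Years divisible by 4: 2096, 2100, …, 2168 — 19 in all.
Of these, 2100 is divisible by 100 but not 400, so not leap.
Leap years: 19 − 1 = 18.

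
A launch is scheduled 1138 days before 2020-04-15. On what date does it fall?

2017-03-04

Count 1138 days before April 15, 2020:
Day-of-year of March 4, 2017: 63.
Day-of-year of April 15, 2020: 106.
2017 has 365 days, so 365 − 63 = 302 days remain in 2017.
Full years: 2018: 365; 2019: 365. Sum = 730.
Total: 302 + 730 + 106 = 1138 days.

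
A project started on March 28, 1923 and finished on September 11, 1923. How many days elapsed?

167

March 1923: 31 − 28 = 3 days remain.
Then April (30), May (31), June (30), July (31), August (31): 30 + 31 + 30 + 31 + 31 = 153 days.
September 1–11, 1923: 11 days.
Total: 3 + 153 + 11 = 167 days.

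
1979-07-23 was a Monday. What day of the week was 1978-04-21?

Friday

Count forward from the earlier date (April 21, 1978) to the later (July 23, 1979):
April 21, 1978 → April 21, 1979: 365 days.
April 1979: 30 − 21 = 9 days remain.
Then May (31), June (30): 31 + 30 = 61 days.
July 1–23, 1979: 23 days.
Residual: 93 days.
Total: 458 days.
458 mod 7 = 3, so 3 days before Monday is Friday.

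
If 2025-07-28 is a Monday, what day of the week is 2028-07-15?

July 28, 2025 → July 28, 2026: 365 days.
July 28, 2026 → July 28, 2027: 365 days.
July 2027: 31 − 28 = 3 days remain.
Then 11 full months totalling 335 days.
July 1–15, 2028: 15 days.
Residual: 353 days.
Total: 1083 days.
1083 mod 7 = 5, so 5 days after Monday is Saturday.

Saturday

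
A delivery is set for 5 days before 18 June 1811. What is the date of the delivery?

13 June 1811

Count 5 days before June 18, 1811:
Within June 1811: 18 − 13 = 5 days.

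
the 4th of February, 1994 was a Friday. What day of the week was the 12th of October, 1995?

February 1994: 28 − 4 = 24 days remain (1994 is not a leap year, so February has 28 days).
Then 19 full months totalling 579 days.
October 1–12, 1995: 12 days.
Total: 24 + 579 + 12 = 615 days.
615 mod 7 = 6, so 6 days after Friday is Thursday.

Thursday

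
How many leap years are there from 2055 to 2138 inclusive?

Years divisible by 4: 2056, 2060, …, 2136 — 21 in all.
Of these, 2100 is divisible by 100 but not 400, so not leap.
Leap years: 21 − 1 = 20.

20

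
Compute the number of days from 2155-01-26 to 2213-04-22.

From January 26, 2155 to January 26, 2213: 58 years, of which 14 contain a Feb 29 — 44×365 + 14×366 = 21184 days.
(2200 is not a leap year (divisible by 100 but not 400).)
January 2213: 31 − 26 = 5 days remain.
Then February 2213 (28), March (31): 28 + 31 = 59 days.
April 1–22, 2213: 22 days.
Residual: 86 days.
Total: 21270 days.

21270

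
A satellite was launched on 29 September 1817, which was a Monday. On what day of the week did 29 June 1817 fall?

Count forward from the earlier date (June 29, 1817) to the later (September 29, 1817):
June 1817: 30 − 29 = 1 day remains.
Then July (31), August (31): 31 + 31 = 62 days.
September 1–29, 1817: 29 days.
Total: 1 + 62 + 29 = 92 days.
92 mod 7 = 1, so 1 day before Monday is Sunday.

Sunday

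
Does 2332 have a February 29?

Yes

2332 is a leap year.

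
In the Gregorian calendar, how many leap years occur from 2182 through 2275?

22

Years divisible by 4: 2184, 2188, …, 2272 — 23 in all.
Of these, 2200 is divisible by 100 but not 400, so not leap.
Leap years: 23 − 1 = 22.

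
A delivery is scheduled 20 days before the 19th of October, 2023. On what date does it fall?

the 29th of September, 2023

Count 20 days before October 19, 2023:
September 2023: 30 − 29 = 1 day remains.
October 1–19, 2023: 19 days.
Total: 1 + 19 = 20 days.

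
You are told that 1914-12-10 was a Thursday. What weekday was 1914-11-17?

Count forward from the earlier date (November 17, 1914) to the later (December 10, 1914):
November 1914: 30 − 17 = 13 days remain.
December 1–10, 1914: 10 days.
Total: 13 + 10 = 23 days.
23 mod 7 = 2, so 2 days before Thursday is Tuesday.

Tuesday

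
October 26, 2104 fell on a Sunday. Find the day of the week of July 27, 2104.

Sunday

Count forward from the earlier date (July 27, 2104) to the later (October 26, 2104):
July 2104: 31 − 27 = 4 days remain.
Then August (31), September (30): 31 + 30 = 61 days.
October 1–26, 2104: 26 days.
Total: 4 + 61 + 26 = 91 days.
91 is a multiple of 7, so July 27, 2104 falls on the same weekday: Sunday.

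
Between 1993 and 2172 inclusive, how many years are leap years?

44

Years divisible by 4: 1996, 2000, …, 2172 — 45 in all.
Of these, 2100 is divisible by 100 but not 400, so not leap.
2000 is divisible by 400, so still leap.
Leap years: 45 − 1 = 44.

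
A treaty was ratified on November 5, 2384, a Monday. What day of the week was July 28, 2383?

Count forward from the earlier date (July 28, 2383) to the later (November 5, 2384):
July 28, 2383 → July 28, 2384: 366 days (2384 is a leap year).
July 2384: 31 − 28 = 3 days remain.
Then August (31), September (30), October (31): 31 + 30 + 31 = 92 days.
November 1–5, 2384: 5 days.
Residual: 100 days.
Total: 466 days.
466 mod 7 = 4, so 4 days before Monday is Thursday.

Thursday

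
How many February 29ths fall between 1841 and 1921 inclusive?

19

Years divisible by 4: 1844, 1848, …, 1920 — 20 in all.
Of these, 1900 is divisible by 100 but not 400, so not leap.
Leap years: 20 − 1 = 19.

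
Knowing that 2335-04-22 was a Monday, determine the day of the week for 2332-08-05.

Count forward from the earlier date (August 5, 2332) to the later (April 22, 2335):
Day-of-year of August 5, 2332: 218.
Day-of-year of April 22, 2335: 112.
2332 has 366 days, so 366 − 218 = 148 days remain in 2332.
Full years: 2333: 365; 2334: 365. Sum = 730.
Total: 148 + 730 + 112 = 990 days.
990 mod 7 = 3, so 3 days before Monday is Friday.

Friday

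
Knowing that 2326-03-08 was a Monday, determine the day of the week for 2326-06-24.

March 2326: 31 − 8 = 23 days remain.
Then April (30), May (31): 30 + 31 = 61 days.
June 1–24, 2326: 24 days.
Total: 23 + 61 + 24 = 108 days.
108 mod 7 = 3, so 3 days after Monday is Thursday.

Thursday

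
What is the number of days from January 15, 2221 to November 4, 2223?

1023

Day-of-year of January 15, 2221: 15.
Day-of-year of November 4, 2223: 308.
2221 has 365 days, so 365 − 15 = 350 days remain in 2221.
Full years: 2222: 365. Sum = 365.
Total: 350 + 365 + 308 = 1023 days.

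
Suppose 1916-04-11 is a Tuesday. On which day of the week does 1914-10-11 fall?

Count forward from the earlier date (October 11, 1914) to the later (April 11, 1916):
October 11, 1914 → October 11, 1915: 365 days.
October 1915: 31 − 11 = 20 days remain.
Then November (30), December (31), January (31), February 1916 (29), March (31): 30 + 31 + 31 + 29 + 31 = 152 days.
April 1–11, 1916: 11 days.
Residual: 183 days.
Total: 548 days.
548 mod 7 = 2, so 2 days before Tuesday is Sunday.

Sunday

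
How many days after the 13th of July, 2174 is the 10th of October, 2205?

11411

Day-of-year of July 13, 2174: 194.
Day-of-year of October 10, 2205: 283.
2174 has 365 days, so 365 − 194 = 171 days remain in 2174.
Full years 2175–2204: 23 common + 7 leap = 23×365 + 7×366 = 10957 days.
Total: 171 + 10957 + 283 = 11411 days.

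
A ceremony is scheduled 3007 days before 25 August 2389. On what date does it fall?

1 June 2381

Count 3007 days before August 25, 2389:
From June 1, 2381 to June 1, 2389: 8 years, of which 2 contain a Feb 29 — 6×365 + 2×366 = 2922 days.
June 2389: 30 − 1 = 29 days remain.
Then July (31): 31 days.
August 1–25, 2389: 25 days.
Residual: 85 days.
Total: 3007 days.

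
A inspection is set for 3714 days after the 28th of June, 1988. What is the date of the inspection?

the 29th of August, 1998

Count 3714 days after June 28, 1988:
Day-of-year of June 28, 1988: 180.
Day-of-year of August 29, 1998: 241.
1988 has 366 days, so 366 − 180 = 186 days remain in 1988.
Full years 1989–1997: 7 common + 2 leap = 7×365 + 2×366 = 3287 days.
Total: 186 + 3287 + 241 = 3714 days.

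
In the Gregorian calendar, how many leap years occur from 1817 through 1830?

3

Years divisible by 4 in [1817, 1830]: 1820, 1824, 1828.
No century exceptions apply. Count: 3.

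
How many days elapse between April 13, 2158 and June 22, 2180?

8106

Day-of-year of April 13, 2158: 103.
Day-of-year of June 22, 2180: 174.
2158 has 365 days, so 365 − 103 = 262 days remain in 2158.
Full years 2159–2179: 16 common + 5 leap = 16×365 + 5×366 = 7670 days.
Total: 262 + 7670 + 174 = 8106 days.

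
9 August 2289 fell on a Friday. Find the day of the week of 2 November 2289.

August 2289: 31 − 9 = 22 days remain.
Then September (30), October (31): 30 + 31 = 61 days.
November 1–2, 2289: 2 days.
Total: 22 + 61 + 2 = 85 days.
85 mod 7 = 1, so 1 day after Friday is Saturday.

Saturday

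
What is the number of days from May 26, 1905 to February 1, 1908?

Day-of-year of May 26, 1905: 146.
Day-of-year of February 1, 1908: 32.
1905 has 365 days, so 365 − 146 = 219 days remain in 1905.
Full years: 1906: 365; 1907: 365. Sum = 730.
Total: 219 + 730 + 32 = 981 days.

981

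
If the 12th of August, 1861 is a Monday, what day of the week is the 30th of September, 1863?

Wednesday

Day-of-year of August 12, 1861: 224.
Day-of-year of September 30, 1863: 273.
1861 has 365 days, so 365 − 224 = 141 days remain in 1861.
Full years: 1862: 365. Sum = 365.
Total: 141 + 365 + 273 = 779 days.
779 mod 7 = 2, so 2 days after Monday is Wednesday.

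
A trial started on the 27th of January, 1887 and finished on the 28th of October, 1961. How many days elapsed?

27302

From January 27, 1887 to January 27, 1961: 74 years, of which 18 contain a Feb 29 — 56×365 + 18×366 = 27028 days.
(1900 is not a leap year (divisible by 100 but not 400).)
January 1961: 31 − 27 = 4 days remain.
Then February 1961 (28), March (31), April (30), May (31), June (30), July (31), August (31), September (30): 28 + 31 + 30 + 31 + 30 + 31 + 31 + 30 = 242 days.
October 1–28, 1961: 28 days.
Residual: 274 days.
Total: 27302 days.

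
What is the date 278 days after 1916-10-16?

1917-07-21

Count 278 days after October 16, 1916:
October 1916: 31 − 16 = 15 days remain.
Then November (30), December (31), January (31), February 1917 (28), March (31), April (30), May (31), June (30): 30 + 31 + 31 + 28 + 31 + 30 + 31 + 30 = 242 days.
July 1–21, 1917: 21 days.
Total: 15 + 242 + 21 = 278 days.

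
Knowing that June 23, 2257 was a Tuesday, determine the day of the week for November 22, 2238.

Count forward from the earlier date (November 22, 2238) to the later (June 23, 2257):
Day-of-year of November 22, 2238: 326.
Day-of-year of June 23, 2257: 174.
2238 has 365 days, so 365 − 326 = 39 days remain in 2238.
Full years 2239–2256: 13 common + 5 leap = 13×365 + 5×366 = 6575 days.
Total: 39 + 6575 + 174 = 6788 days.
6788 mod 7 = 5, so 5 days before Tuesday is Thursday.

Thursday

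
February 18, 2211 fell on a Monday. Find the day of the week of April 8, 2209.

Count forward from the earlier date (April 8, 2209) to the later (February 18, 2211):
Day-of-year of April 8, 2209: 98.
Day-of-year of February 18, 2211: 49.
2209 has 365 days, so 365 − 98 = 267 days remain in 2209.
Full years: 2210: 365. Sum = 365.
Total: 267 + 365 + 49 = 681 days.
681 mod 7 = 2, so 2 days before Monday is Saturday.

Saturday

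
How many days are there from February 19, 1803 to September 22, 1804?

February 19, 1803 → February 19, 1804: 365 days.
February 1804: 29 − 19 = 10 days remain (1804 is a leap year, so February has 29 days).
Then March (31), April (30), May (31), June (30), July (31), August (31): 31 + 30 + 31 + 30 + 31 + 31 = 184 days.
September 1–22, 1804: 22 days.
Residual: 216 days.
Total: 581 days.

581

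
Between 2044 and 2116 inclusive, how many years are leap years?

18

Years divisible by 4: 2044, 2048, …, 2116 — 19 in all.
Of these, 2100 is divisible by 100 but not 400, so not leap.
Leap years: 19 − 1 = 18.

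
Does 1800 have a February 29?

1800 is not a leap year (divisible by 100 but not 400).

No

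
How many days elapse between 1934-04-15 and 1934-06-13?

April 1934: 30 − 15 = 15 days remain.
Then May (31): 31 days.
June 1–13, 1934: 13 days.
Total: 15 + 31 + 13 = 59 days.

59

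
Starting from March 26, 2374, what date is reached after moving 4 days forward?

March 30, 2374

Count 4 days after March 26, 2374:
Within March 2374: 30 − 26 = 4 days.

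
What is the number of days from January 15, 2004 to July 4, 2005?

January 2004: 31 − 15 = 16 days remain.
Then 17 full months totalling 516 days.
July 1–4, 2005: 4 days.
Total: 16 + 516 + 4 = 536 days.

536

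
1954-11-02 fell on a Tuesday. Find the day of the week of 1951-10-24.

Count forward from the earlier date (October 24, 1951) to the later (November 2, 1954):
October 24, 1951 → October 24, 1952: 366 days (1952 is a leap year).
October 24, 1952 → October 24, 1953: 365 days.
October 24, 1953 → October 24, 1954: 365 days.
October 1954: 31 − 24 = 7 days remain.
November 1–2, 1954: 2 days.
Residual: 9 days.
Total: 1105 days.
1105 mod 7 = 6, so 6 days before Tuesday is Wednesday.

Wednesday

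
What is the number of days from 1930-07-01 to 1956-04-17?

From July 1, 1930 to July 1, 1955: 25 years, of which 6 contain a Feb 29 — 19×365 + 6×366 = 9131 days.
July 1955: 31 − 1 = 30 days remain.
Then August (31), September (30), October (31), November (30), December (31), January (31), February 1956 (29), March (31): 31 + 30 + 31 + 30 + 31 + 31 + 29 + 31 = 244 days.
April 1–17, 1956: 17 days.
Residual: 291 days.
Total: 9422 days.

9422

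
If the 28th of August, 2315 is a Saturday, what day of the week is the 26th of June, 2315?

Saturday

Count forward from the earlier date (June 26, 2315) to the later (August 28, 2315):
June 2315: 30 − 26 = 4 days remain.
Then July (31): 31 days.
August 1–28, 2315: 28 days.
Total: 4 + 31 + 28 = 63 days.
63 is a multiple of 7, so the 26th of June, 2315 falls on the same weekday: Saturday.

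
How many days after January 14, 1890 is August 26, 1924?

Day-of-year of January 14, 1890: 14.
Day-of-year of August 26, 1924: 239.
1890 has 365 days, so 365 − 14 = 351 days remain in 1890.
Full years 1891–1923: 26 common + 7 leap = 26×365 + 7×366 = 12052 days.
Total: 351 + 12052 + 239 = 12642 days.

12642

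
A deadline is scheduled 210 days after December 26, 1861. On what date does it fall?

July 24, 1862

Count 210 days after December 26, 1861:
Day-of-year of December 26, 1861: 360.
Day-of-year of July 24, 1862: 205.
1861 has 365 days, so 365 − 360 = 5 days remain in 1861.
Total: 5 + 205 = 210 days.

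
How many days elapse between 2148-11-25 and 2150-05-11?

Day-of-year of November 25, 2148: 330.
Day-of-year of May 11, 2150: 131.
2148 has 366 days, so 366 − 330 = 36 days remain in 2148.
Full years: 2149: 365. Sum = 365.
Total: 36 + 365 + 131 = 532 days.

532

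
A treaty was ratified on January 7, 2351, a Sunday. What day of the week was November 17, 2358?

Monday

Day-of-year of January 7, 2351: 7.
Day-of-year of November 17, 2358: 321.
2351 has 365 days, so 365 − 7 = 358 days remain in 2351.
Full years: 2352: 366; 2353: 365; 2354: 365; 2355: 365; 2356: 366; 2357: 365. Sum = 2192.
Total: 358 + 2192 + 321 = 2871 days.
2871 mod 7 = 1, so 1 day after Sunday is Monday.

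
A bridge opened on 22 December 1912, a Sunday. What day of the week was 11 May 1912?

Count forward from the earlier date (May 11, 1912) to the later (December 22, 1912):
May 1912: 31 − 11 = 20 days remain.
Then June (30), July (31), August (31), September (30), October (31), November (30): 30 + 31 + 31 + 30 + 31 + 30 = 183 days.
December 1–22, 1912: 22 days.
Total: 20 + 183 + 22 = 225 days.
225 mod 7 = 1, so 1 day before Sunday is Saturday.

Saturday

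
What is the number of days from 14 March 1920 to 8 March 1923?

Day-of-year of March 14, 1920: 74.
Day-of-year of March 8, 1923: 67.
1920 has 366 days, so 366 − 74 = 292 days remain in 1920.
Full years: 1921: 365; 1922: 365. Sum = 730.
Total: 292 + 730 + 67 = 1089 days.

1089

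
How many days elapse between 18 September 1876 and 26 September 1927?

18634

Day-of-year of September 18, 1876: 262.
Day-of-year of September 26, 1927: 269.
1876 has 366 days, so 366 − 262 = 104 days remain in 1876.
Full years 1877–1926: 39 common + 11 leap = 39×365 + 11×366 = 18261 days.
Total: 104 + 18261 + 269 = 18634 days.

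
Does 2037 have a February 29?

No

2037 is not a leap year.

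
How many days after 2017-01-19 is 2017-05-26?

127

January 2017: 31 − 19 = 12 days remain.
Then February 2017 (28), March (31), April (30): 28 + 31 + 30 = 89 days.
May 1–26, 2017: 26 days.
Total: 12 + 89 + 26 = 127 days.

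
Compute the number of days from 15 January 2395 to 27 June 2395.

January 2395: 31 − 15 = 16 days remain.
Then February 2395 (28), March (31), April (30), May (31): 28 + 31 + 30 + 31 = 120 days.
June 1–27, 2395: 27 days.
Total: 16 + 120 + 27 = 163 days.

163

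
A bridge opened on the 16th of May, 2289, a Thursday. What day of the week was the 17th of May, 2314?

From May 16, 2289 to May 16, 2314: 25 years, of which 5 contain a Feb 29 — 20×365 + 5×366 = 9130 days.
(2300 is not a leap year (divisible by 100 but not 400).)
Within May 2314: 17 − 16 = 1 day.
Total: 9131 days.
9131 mod 7 = 3, so 3 days after Thursday is Sunday.

Sunday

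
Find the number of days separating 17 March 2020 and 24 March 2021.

Day-of-year of March 17, 2020: 77.
Day-of-year of March 24, 2021: 83.
2020 has 366 days, so 366 − 77 = 289 days remain in 2020.
Total: 289 + 83 = 372 days.

372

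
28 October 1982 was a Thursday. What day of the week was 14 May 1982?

Friday

Count forward from the earlier date (May 14, 1982) to the later (October 28, 1982):
May 1982: 31 − 14 = 17 days remain.
Then June (30), July (31), August (31), September (30): 30 + 31 + 31 + 30 = 122 days.
October 1–28, 1982: 28 days.
Total: 17 + 122 + 28 = 167 days.
167 mod 7 = 6, so 6 days before Thursday is Friday.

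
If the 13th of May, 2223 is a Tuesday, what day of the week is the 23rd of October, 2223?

May 2223: 31 − 13 = 18 days remain.
Then June (30), July (31), August (31), September (30): 30 + 31 + 31 + 30 = 122 days.
October 1–23, 2223: 23 days.
Total: 18 + 122 + 23 = 163 days.
163 mod 7 = 2, so 2 days after Tuesday is Thursday.

Thursday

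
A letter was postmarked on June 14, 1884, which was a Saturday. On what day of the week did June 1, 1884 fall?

Count forward from the earlier date (June 1, 1884) to the later (June 14, 1884):
Within June 1884: 14 − 1 = 13 days.
13 mod 7 = 6, so 6 days before Saturday is Sunday.

Sunday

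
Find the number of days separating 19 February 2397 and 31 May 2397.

101

February 2397: 28 − 19 = 9 days remain (2397 is not a leap year, so February has 28 days).
Then March (31), April (30): 31 + 30 = 61 days.
May 1–31, 2397: 31 days.
Total: 9 + 61 + 31 = 101 days.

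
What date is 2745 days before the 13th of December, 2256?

the 8th of June, 2249

Count 2745 days before December 13, 2256:
Day-of-year of June 8, 2249: 159.
Day-of-year of December 13, 2256: 348.
2249 has 365 days, so 365 − 159 = 206 days remain in 2249.
Full years: 2250: 365; 2251: 365; 2252: 366; 2253: 365; 2254: 365; 2255: 365. Sum = 2191.
Total: 206 + 2191 + 348 = 2745 days.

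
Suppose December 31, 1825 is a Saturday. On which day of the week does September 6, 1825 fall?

Count forward from the earlier date (September 6, 1825) to the later (December 31, 1825):
September 1825: 30 − 6 = 24 days remain.
Then October (31), November (30): 31 + 30 = 61 days.
December 1–31, 1825: 31 days.
Total: 24 + 61 + 31 = 116 days.
116 mod 7 = 4, so 4 days before Saturday is Tuesday.

Tuesday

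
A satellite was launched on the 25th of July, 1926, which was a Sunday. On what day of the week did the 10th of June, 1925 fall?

Count forward from the earlier date (June 10, 1925) to the later (July 25, 1926):
June 10, 1925 → June 10, 1926: 365 days.
June 1926: 30 − 10 = 20 days remain.
July 1–25, 1926: 25 days.
Residual: 45 days.
Total: 410 days.
410 mod 7 = 4, so 4 days before Sunday is Wednesday.

Wednesday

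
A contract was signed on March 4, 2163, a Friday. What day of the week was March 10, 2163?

Thursday

Within March 2163: 10 − 4 = 6 days.
6 mod 7 = 6, so 6 days after Friday is Thursday.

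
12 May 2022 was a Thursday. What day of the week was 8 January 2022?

Count forward from the earlier date (January 8, 2022) to the later (May 12, 2022):
January 2022: 31 − 8 = 23 days remain.
Then February 2022 (28), March (31), April (30): 28 + 31 + 30 = 89 days.
May 1–12, 2022: 12 days.
Total: 23 + 89 + 12 = 124 days.
124 mod 7 = 5, so 5 days before Thursday is Saturday.

Saturday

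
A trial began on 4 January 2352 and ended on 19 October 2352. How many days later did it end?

289

January 2352: 31 − 4 = 27 days remain.
Then February 2352 (29), March (31), April (30), May (31), June (30), July (31), August (31), September (30): 29 + 31 + 30 + 31 + 30 + 31 + 31 + 30 = 243 days.
October 1–19, 2352: 19 days.
Total: 27 + 243 + 19 = 289 days.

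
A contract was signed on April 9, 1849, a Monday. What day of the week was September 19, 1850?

Day-of-year of April 9, 1849: 99.
Day-of-year of September 19, 1850: 262.
1849 has 365 days, so 365 − 99 = 266 days remain in 1849.
Total: 266 + 262 = 528 days.
528 mod 7 = 3, so 3 days after Monday is Thursday.

Thursday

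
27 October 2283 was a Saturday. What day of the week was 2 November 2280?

Tuesday

Count forward from the earlier date (November 2, 2280) to the later (October 27, 2283):
Day-of-year of November 2, 2280: 307.
Day-of-year of October 27, 2283: 300.
2280 has 366 days, so 366 − 307 = 59 days remain in 2280.
Full years: 2281: 365; 2282: 365. Sum = 730.
Total: 59 + 730 + 300 = 1089 days.
1089 mod 7 = 4, so 4 days before Saturday is Tuesday.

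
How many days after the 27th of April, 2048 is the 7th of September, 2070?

8168

From April 27, 2048 to April 27, 2070: 22 years, of which 5 contain a Feb 29 — 17×365 + 5×366 = 8035 days.
April 2070: 30 − 27 = 3 days remain.
Then May (31), June (30), July (31), August (31): 31 + 30 + 31 + 31 = 123 days.
September 1–7, 2070: 7 days.
Residual: 133 days.
Total: 8168 days.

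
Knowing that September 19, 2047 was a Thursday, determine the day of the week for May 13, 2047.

Monday

Count forward from the earlier date (May 13, 2047) to the later (September 19, 2047):
May 2047: 31 − 13 = 18 days remain.
Then June (30), July (31), August (31): 30 + 31 + 31 = 92 days.
September 1–19, 2047: 19 days.
Total: 18 + 92 + 19 = 129 days.
129 mod 7 = 3, so 3 days before Thursday is Monday.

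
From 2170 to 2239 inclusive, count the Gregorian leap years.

16

Years divisible by 4: 2172, 2176, …, 2236 — 17 in all.
Of these, 2200 is divisible by 100 but not 400, so not leap.
Leap years: 17 − 1 = 16.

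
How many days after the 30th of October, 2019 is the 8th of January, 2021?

436

October 2019: 31 − 30 = 1 day remains.
Then 14 full months totalling 427 days.
January 1–8, 2021: 8 days.
Total: 1 + 427 + 8 = 436 days.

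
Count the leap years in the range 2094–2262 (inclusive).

40

Years divisible by 4: 2096, 2100, …, 2260 — 42 in all.
Of these, 2100, 2200 are divisible by 100 but not 400, so not leap.
Leap years: 42 − 2 = 40.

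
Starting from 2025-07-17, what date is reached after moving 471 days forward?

2026-10-31

Count 471 days after July 17, 2025:
Day-of-year of July 17, 2025: 198.
Day-of-year of October 31, 2026: 304.
2025 has 365 days, so 365 − 198 = 167 days remain in 2025.
Total: 167 + 304 = 471 days.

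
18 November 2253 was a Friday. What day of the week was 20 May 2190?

Count forward from the earlier date (May 20, 2190) to the later (November 18, 2253):
Day-of-year of May 20, 2190: 140.
Day-of-year of November 18, 2253: 322.
2190 has 365 days, so 365 − 140 = 225 days remain in 2190.
Full years 2191–2252: 47 common + 15 leap = 47×365 + 15×366 = 22645 days.
Total: 225 + 22645 + 322 = 23192 days.
23192 mod 7 = 1, so 1 day before Friday is Thursday.

Thursday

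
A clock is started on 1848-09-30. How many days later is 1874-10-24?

9520

From September 30, 1848 to September 30, 1874: 26 years, of which 6 contain a Feb 29 — 20×365 + 6×366 = 9496 days.
September 1874: 30 − 30 = 0 days remain.
October 1–24, 1874: 24 days.
Residual: 24 days.
Total: 9520 days.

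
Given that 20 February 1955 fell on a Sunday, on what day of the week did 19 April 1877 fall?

Thursday

Count forward from the earlier date (April 19, 1877) to the later (February 20, 1955):
Day-of-year of April 19, 1877: 109.
Day-of-year of February 20, 1955: 51.
1877 has 365 days, so 365 − 109 = 256 days remain in 1877.
Full years 1878–1954: 59 common + 18 leap = 59×365 + 18×366 = 28123 days.
Total: 256 + 28123 + 51 = 28430 days.
28430 mod 7 = 3, so 3 days before Sunday is Thursday.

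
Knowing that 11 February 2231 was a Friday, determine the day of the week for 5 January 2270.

Wednesday

Day-of-year of February 11, 2231: 42.
Day-of-year of January 5, 2270: 5.
2231 has 365 days, so 365 − 42 = 323 days remain in 2231.
Full years 2232–2269: 28 common + 10 leap = 28×365 + 10×366 = 13880 days.
Total: 323 + 13880 + 5 = 14208 days.
14208 mod 7 = 5, so 5 days after Friday is Wednesday.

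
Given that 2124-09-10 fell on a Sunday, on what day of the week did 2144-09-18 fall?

Day-of-year of September 10, 2124: 254.
Day-of-year of September 18, 2144: 262.
2124 has 366 days, so 366 − 254 = 112 days remain in 2124.
Full years 2125–2143: 15 common + 4 leap = 15×365 + 4×366 = 6939 days.
Total: 112 + 6939 + 262 = 7313 days.
7313 mod 7 = 5, so 5 days after Sunday is Friday.

Friday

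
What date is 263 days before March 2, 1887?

June 12, 1886

Count 263 days before March 2, 1887:
Day-of-year of June 12, 1886: 163.
Day-of-year of March 2, 1887: 61.
1886 has 365 days, so 365 − 163 = 202 days remain in 1886.
Total: 202 + 61 = 263 days.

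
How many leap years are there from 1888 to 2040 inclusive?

38

Years divisible by 4: 1888, 1892, …, 2040 — 39 in all.
Of these, 1900 is divisible by 100 but not 400, so not leap.
2000 is divisible by 400, so still leap.
Leap years: 39 − 1 = 38.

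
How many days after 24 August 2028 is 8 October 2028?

45

August 2028: 31 − 24 = 7 days remain.
Then September (30): 30 days.
October 1–8, 2028: 8 days.
Total: 7 + 30 + 8 = 45 days.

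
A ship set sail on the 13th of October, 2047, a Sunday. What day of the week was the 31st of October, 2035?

Wednesday

Count forward from the earlier date (October 31, 2035) to the later (October 13, 2047):
From October 31, 2035 to October 31, 2046: 11 years, of which 3 contain a Feb 29 — 8×365 + 3×366 = 4018 days.
October 2046: 31 − 31 = 0 days remain.
Then 11 full months totalling 334 days.
October 1–13, 2047: 13 days.
Residual: 347 days.
Total: 4365 days.
4365 mod 7 = 4, so 4 days before Sunday is Wednesday.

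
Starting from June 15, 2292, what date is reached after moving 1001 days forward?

March 13, 2295

Count 1001 days after June 15, 2292:
June 15, 2292 → June 15, 2293: 365 days.
June 15, 2293 → June 15, 2294: 365 days.
June 2294: 30 − 15 = 15 days remain.
Then July (31), August (31), September (30), October (31), November (30), December (31), January (31), February 2295 (28): 31 + 31 + 30 + 31 + 30 + 31 + 31 + 28 = 243 days.
March 1–13, 2295: 13 days.
Residual: 271 days.
Total: 1001 days.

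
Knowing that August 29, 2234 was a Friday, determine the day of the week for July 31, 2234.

Thursday

Count forward from the earlier date (July 31, 2234) to the later (August 29, 2234):
July 2234: 31 − 31 = 0 days remain.
August 1–29, 2234: 29 days.
Total: 0 + 29 = 29 days.
29 mod 7 = 1, so 1 day before Friday is Thursday.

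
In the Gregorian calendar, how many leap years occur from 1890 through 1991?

Years divisible by 4: 1892, 1896, …, 1988 — 25 in all.
Of these, 1900 is divisible by 100 but not 400, so not leap.
Leap years: 25 − 1 = 24.

24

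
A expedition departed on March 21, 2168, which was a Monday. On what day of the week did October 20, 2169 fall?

Day-of-year of March 21, 2168: 81.
Day-of-year of October 20, 2169: 293.
2168 has 366 days, so 366 − 81 = 285 days remain in 2168.
Total: 285 + 293 = 578 days.
578 mod 7 = 4, so 4 days after Monday is Friday.

Friday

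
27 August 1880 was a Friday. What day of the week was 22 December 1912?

Sunday

From August 27, 1880 to August 27, 1912: 32 years, of which 7 contain a Feb 29 — 25×365 + 7×366 = 11687 days.
(1900 is not a leap year (divisible by 100 but not 400).)
August 1912: 31 − 27 = 4 days remain.
Then September (30), October (31), November (30): 30 + 31 + 30 = 91 days.
December 1–22, 1912: 22 days.
Residual: 117 days.
Total: 11804 days.
11804 mod 7 = 2, so 2 days after Friday is Sunday.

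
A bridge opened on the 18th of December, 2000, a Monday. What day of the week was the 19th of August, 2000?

Count forward from the earlier date (August 19, 2000) to the later (December 18, 2000):
August 2000: 31 − 19 = 12 days remain.
Then September (30), October (31), November (30): 30 + 31 + 30 = 91 days.
December 1–18, 2000: 18 days.
Total: 12 + 91 + 18 = 121 days.
121 mod 7 = 2, so 2 days before Monday is Saturday.

Saturday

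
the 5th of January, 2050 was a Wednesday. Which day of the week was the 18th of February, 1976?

Wednesday

Count forward from the earlier date (February 18, 1976) to the later (January 5, 2050):
Day-of-year of February 18, 1976: 49.
Day-of-year of January 5, 2050: 5.
1976 has 366 days, so 366 − 49 = 317 days remain in 1976.
Full years 1977–2049: 55 common + 18 leap = 55×365 + 18×366 = 26663 days.
Total: 317 + 26663 + 5 = 26985 days.
26985 is a multiple of 7, so the 18th of February, 1976 falls on the same weekday: Wednesday.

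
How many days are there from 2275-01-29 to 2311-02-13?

13163

From January 29, 2275 to January 29, 2311: 36 years, of which 8 contain a Feb 29 — 28×365 + 8×366 = 13148 days.
(2300 is not a leap year (divisible by 100 but not 400).)
January 2311: 31 − 29 = 2 days remain.
February 1–13, 2311: 13 days (2311 is not a leap year).
Residual: 15 days.
Total: 13163 days.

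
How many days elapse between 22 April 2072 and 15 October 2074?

April 22, 2072 → April 22, 2073: 365 days.
April 22, 2073 → April 22, 2074: 365 days.
April 2074: 30 − 22 = 8 days remain.
Then May (31), June (30), July (31), August (31), September (30): 31 + 30 + 31 + 31 + 30 = 153 days.
October 1–15, 2074: 15 days.
Residual: 176 days.
Total: 906 days.

906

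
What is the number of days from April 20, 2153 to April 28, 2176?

8409

From April 20, 2153 to April 20, 2176: 23 years, of which 6 contain a Feb 29 — 17×365 + 6×366 = 8401 days.
Within April 2176: 28 − 20 = 8 days.
Total: 8409 days.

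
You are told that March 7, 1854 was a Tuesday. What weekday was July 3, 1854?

March 1854: 31 − 7 = 24 days remain.
Then April (30), May (31), June (30): 30 + 31 + 30 = 91 days.
July 1–3, 1854: 3 days.
Total: 24 + 91 + 3 = 118 days.
118 mod 7 = 6, so 6 days after Tuesday is Monday.

Monday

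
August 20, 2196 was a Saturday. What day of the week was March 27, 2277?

From August 20, 2196 to August 20, 2276: 80 years, of which 19 contain a Feb 29 — 61×365 + 19×366 = 29219 days.
(2200 is not a leap year (divisible by 100 but not 400).)
August 2276: 31 − 20 = 11 days remain.
Then September (30), October (31), November (30), December (31), January (31), February 2277 (28): 30 + 31 + 30 + 31 + 31 + 28 = 181 days.
March 1–27, 2277: 27 days.
Residual: 219 days.
Total: 29438 days.
29438 mod 7 = 3, so 3 days after Saturday is Tuesday.

Tuesday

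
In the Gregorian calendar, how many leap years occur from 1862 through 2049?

46

Years divisible by 4: 1864, 1868, …, 2048 — 47 in all.
Of these, 1900 is divisible by 100 but not 400, so not leap.
2000 is divisible by 400, so still leap.
Leap years: 47 − 1 = 46.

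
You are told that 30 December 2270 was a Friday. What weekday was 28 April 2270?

Thursday

Count forward from the earlier date (April 28, 2270) to the later (December 30, 2270):
April 2270: 30 − 28 = 2 days remain.
Then May (31), June (30), July (31), August (31), September (30), October (31), November (30): 31 + 30 + 31 + 31 + 30 + 31 + 30 = 214 days.
December 1–30, 2270: 30 days.
Total: 2 + 214 + 30 = 246 days.
246 mod 7 = 1, so 1 day before Friday is Thursday.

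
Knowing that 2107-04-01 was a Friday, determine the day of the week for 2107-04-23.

Saturday

Within April 2107: 23 − 1 = 22 days.
22 mod 7 = 1, so 1 day after Friday is Saturday.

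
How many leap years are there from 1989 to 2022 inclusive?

Years divisible by 4 in [1989, 2022]: 1992, 1996, 2000, 2004, 2008, 2012, 2016, 2020.
2000 is divisible by 400, so still leap.
No century exceptions apply. Count: 8.

8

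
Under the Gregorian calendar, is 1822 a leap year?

No

1822 is not a leap year.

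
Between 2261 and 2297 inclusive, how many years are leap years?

Years divisible by 4 in [2261, 2297]: 2264, 2268, 2272, 2276, 2280, 2284, 2288, 2292, 2296.
No century exceptions apply. Count: 9.

9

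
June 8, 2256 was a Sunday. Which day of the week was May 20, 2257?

Wednesday

June 2256: 30 − 8 = 22 days remain.
Then 10 full months totalling 304 days.
May 1–20, 2257: 20 days.
Total: 22 + 304 + 20 = 346 days.
346 mod 7 = 3, so 3 days after Sunday is Wednesday.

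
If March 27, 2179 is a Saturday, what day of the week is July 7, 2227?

Saturday

Day-of-year of March 27, 2179: 86.
Day-of-year of July 7, 2227: 188.
2179 has 365 days, so 365 − 86 = 279 days remain in 2179.
Full years 2180–2226: 36 common + 11 leap = 36×365 + 11×366 = 17166 days.
Total: 279 + 17166 + 188 = 17633 days.
17633 is a multiple of 7, so July 7, 2227 falls on the same weekday: Saturday.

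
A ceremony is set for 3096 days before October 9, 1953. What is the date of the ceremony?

April 18, 1945

Count 3096 days before October 9, 1953:
Day-of-year of April 18, 1945: 108.
Day-of-year of October 9, 1953: 282.
1945 has 365 days, so 365 − 108 = 257 days remain in 1945.
Full years 1946–1952: 5 common + 2 leap = 5×365 + 2×366 = 2557 days.
Total: 257 + 2557 + 282 = 3096 days.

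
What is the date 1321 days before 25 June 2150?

12 November 2146

Count 1321 days before June 25, 2150:
November 12, 2146 → November 12, 2147: 365 days.
November 12, 2147 → November 12, 2148: 366 days (2148 is a leap year).
November 12, 2148 → November 12, 2149: 365 days.
November 2149: 30 − 12 = 18 days remain.
Then December (31), January (31), February 2150 (28), March (31), April (30), May (31): 31 + 31 + 28 + 31 + 30 + 31 = 182 days.
June 1–25, 2150: 25 days.
Residual: 225 days.
Total: 1321 days.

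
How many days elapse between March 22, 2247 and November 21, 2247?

244

March 2247: 31 − 22 = 9 days remain.
Then April (30), May (31), June (30), July (31), August (31), September (30), October (31): 30 + 31 + 30 + 31 + 31 + 30 + 31 = 214 days.
November 1–21, 2247: 21 days.
Total: 9 + 214 + 21 = 244 days.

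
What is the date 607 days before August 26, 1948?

December 28, 1946

Count 607 days before August 26, 1948:
December 28, 1946 → December 28, 1947: 365 days.
December 1947: 31 − 28 = 3 days remain.
Then January (31), February 1948 (29), March (31), April (30), May (31), June (30), July (31): 31 + 29 + 31 + 30 + 31 + 30 + 31 = 213 days.
August 1–26, 1948: 26 days.
Residual: 242 days.
Total: 607 days.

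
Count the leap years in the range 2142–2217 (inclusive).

18

Years divisible by 4: 2144, 2148, …, 2216 — 19 in all.
Of these, 2200 is divisible by 100 but not 400, so not leap.
Leap years: 19 − 1 = 18.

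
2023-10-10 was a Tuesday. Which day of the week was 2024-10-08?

Tuesday

October 2023: 31 − 10 = 21 days remain.
Then 11 full months totalling 335 days.
October 1–8, 2024: 8 days.
Residual: 364 days.
Total: 364 days.
364 is a multiple of 7, so 2024-10-08 falls on the same weekday: Tuesday.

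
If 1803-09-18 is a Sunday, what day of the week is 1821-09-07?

Friday

Day-of-year of September 18, 1803: 261.
Day-of-year of September 7, 1821: 250.
1803 has 365 days, so 365 − 261 = 104 days remain in 1803.
Full years 1804–1820: 12 common + 5 leap = 12×365 + 5×366 = 6210 days.
Total: 104 + 6210 + 250 = 6564 days.
6564 mod 7 = 5, so 5 days after Sunday is Friday.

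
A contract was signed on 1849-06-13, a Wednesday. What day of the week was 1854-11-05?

June 13, 1849 → June 13, 1850: 365 days.
June 13, 1850 → June 13, 1851: 365 days.
June 13, 1851 → June 13, 1852: 366 days (1852 is a leap year).
June 13, 1852 → June 13, 1853: 365 days.
June 13, 1853 → June 13, 1854: 365 days.
June 1854: 30 − 13 = 17 days remain.
Then July (31), August (31), September (30), October (31): 31 + 31 + 30 + 31 = 123 days.
November 1–5, 1854: 5 days.
Residual: 145 days.
Total: 1971 days.
1971 mod 7 = 4, so 4 days after Wednesday is Sunday.

Sunday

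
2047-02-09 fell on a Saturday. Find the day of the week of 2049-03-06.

Saturday

February 2047: 28 − 9 = 19 days remain (2047 is not a leap year, so February has 28 days).
Then 24 full months totalling 731 days.
March 1–6, 2049: 6 days.
Total: 19 + 731 + 6 = 756 days.
756 is a multiple of 7, so 2049-03-06 falls on the same weekday: Saturday.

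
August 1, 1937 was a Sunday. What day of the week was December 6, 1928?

Count forward from the earlier date (December 6, 1928) to the later (August 1, 1937):
Day-of-year of December 6, 1928: 341.
Day-of-year of August 1, 1937: 213.
1928 has 366 days, so 366 − 341 = 25 days remain in 1928.
Full years 1929–1936: 6 common + 2 leap = 6×365 + 2×366 = 2922 days.
Total: 25 + 2922 + 213 = 3160 days.
3160 mod 7 = 3, so 3 days before Sunday is Thursday.

Thursday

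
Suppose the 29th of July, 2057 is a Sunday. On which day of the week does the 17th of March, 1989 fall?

Count forward from the earlier date (March 17, 1989) to the later (July 29, 2057):
Day-of-year of March 17, 1989: 76.
Day-of-year of July 29, 2057: 210.
1989 has 365 days, so 365 − 76 = 289 days remain in 1989.
Full years 1990–2056: 50 common + 17 leap = 50×365 + 17×366 = 24472 days.
Total: 289 + 24472 + 210 = 24971 days.
24971 mod 7 = 2, so 2 days before Sunday is Friday.

Friday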